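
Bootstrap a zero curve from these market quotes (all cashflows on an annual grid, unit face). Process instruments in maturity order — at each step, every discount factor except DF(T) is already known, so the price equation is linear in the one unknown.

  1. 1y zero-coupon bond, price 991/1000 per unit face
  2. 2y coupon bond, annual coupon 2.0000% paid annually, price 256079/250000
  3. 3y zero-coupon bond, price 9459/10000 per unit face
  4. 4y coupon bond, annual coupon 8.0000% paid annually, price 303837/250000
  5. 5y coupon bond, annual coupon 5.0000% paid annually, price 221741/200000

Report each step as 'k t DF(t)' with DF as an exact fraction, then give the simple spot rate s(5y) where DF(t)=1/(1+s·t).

step 1 [1y] zero: DF = P = 991/1000 ≈ 0.991000
step 2 [2y] bond c/1=1/50: DF=(256079/250000 − 1/50·(0.991000))/(1+1/50) = 1231/1250 ≈ 0.984800
step 3 [3y] zero: DF = P = 9459/10000 ≈ 0.945900
step 4 [4y] bond c/1=2/25: DF=(303837/250000 − 2/25·(0.991000+0.984800+0.945900))/(1+2/25) = 9089/10000 ≈ 0.908900
step 5 [5y] bond c/1=1/20: DF=(221741/200000 − 1/20·(0.991000+0.984800+0.945900+0.908900))/(1+1/20) = 1747/2000 ≈ 0.873500

1 1 991/1000
2 2 1231/1250
3 3 9459/10000
4 4 9089/10000
5 5 1747/2000
s(5y) = (1/(1747/2000) − 1)/(5) = 253/8735 ≈ 2.8964%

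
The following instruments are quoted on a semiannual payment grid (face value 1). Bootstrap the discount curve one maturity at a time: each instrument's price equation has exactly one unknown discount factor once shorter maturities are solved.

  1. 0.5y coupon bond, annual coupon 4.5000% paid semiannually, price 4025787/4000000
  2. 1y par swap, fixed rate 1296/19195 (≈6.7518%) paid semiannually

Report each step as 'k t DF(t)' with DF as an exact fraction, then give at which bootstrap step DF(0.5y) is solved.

step 1 [0.5y] bond c/2=9/400: DF=(4025787/4000000 − 9/400·(0))/(1+9/400) = 9843/10000 ≈ 0.984300
step 2 [1y] swap r/2=648/19195: DF=(1 − 648/19195·(0.984300))/(1+648/19195) = 1169/1250 ≈ 0.935200

1 1/2 9843/10000
2 1 1169/1250
DF(0.5y) is solved at step 1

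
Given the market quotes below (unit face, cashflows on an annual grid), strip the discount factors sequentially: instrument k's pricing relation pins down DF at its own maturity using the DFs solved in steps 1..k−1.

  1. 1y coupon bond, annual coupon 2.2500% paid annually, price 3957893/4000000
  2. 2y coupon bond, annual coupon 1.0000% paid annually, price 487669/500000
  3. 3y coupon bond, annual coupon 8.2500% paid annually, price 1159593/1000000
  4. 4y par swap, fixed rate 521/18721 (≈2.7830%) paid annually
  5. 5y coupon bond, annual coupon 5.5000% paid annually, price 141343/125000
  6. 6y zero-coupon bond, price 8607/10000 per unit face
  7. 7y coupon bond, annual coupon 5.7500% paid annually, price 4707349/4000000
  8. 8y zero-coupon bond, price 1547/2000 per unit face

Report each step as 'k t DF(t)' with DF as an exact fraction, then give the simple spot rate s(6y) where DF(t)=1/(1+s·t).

step 1 [1y] bond c/1=9/400: DF=(3957893/4000000 − 9/400·(0))/(1+9/400) = 9677/10000 ≈ 0.967700
step 2 [2y] bond c/1=1/100: DF=(487669/500000 − 1/100·(0.967700))/(1+1/100) = 9561/10000 ≈ 0.956100
step 3 [3y] bond c/1=33/400: DF=(1159593/1000000 − 33/400·(0.967700+0.956100))/(1+33/400) = 4623/5000 ≈ 0.924600
step 4 [4y] swap r/1=521/18721: DF=(1 − 521/18721·(0.967700+0.956100+0.924600))/(1+521/18721) = 4479/5000 ≈ 0.895800
step 5 [5y] bond c/1=11/200: DF=(141343/125000 − 11/200·(0.967700+0.956100+0.924600+0.895800))/(1+11/200) = 4383/5000 ≈ 0.876600
step 6 [6y] zero: DF = P = 8607/10000 ≈ 0.860700
step 7 [7y] bond c/1=23/400: DF=(4707349/4000000 − 23/400·(0.967700+0.956100+0.924600+0.895800+0.876600+0.860700))/(1+23/400) = 2037/2500 ≈ 0.814800
step 8 [8y] zero: DF = P = 1547/2000 ≈ 0.773500

1 1 9677/10000
2 2 9561/10000
3 3 4623/5000
4 4 4479/5000
5 5 4383/5000
6 6 8607/10000
7 7 2037/2500
8 8 1547/2000
s(6y) = (1/(8607/10000) − 1)/(6) = 1393/51642 ≈ 2.6974%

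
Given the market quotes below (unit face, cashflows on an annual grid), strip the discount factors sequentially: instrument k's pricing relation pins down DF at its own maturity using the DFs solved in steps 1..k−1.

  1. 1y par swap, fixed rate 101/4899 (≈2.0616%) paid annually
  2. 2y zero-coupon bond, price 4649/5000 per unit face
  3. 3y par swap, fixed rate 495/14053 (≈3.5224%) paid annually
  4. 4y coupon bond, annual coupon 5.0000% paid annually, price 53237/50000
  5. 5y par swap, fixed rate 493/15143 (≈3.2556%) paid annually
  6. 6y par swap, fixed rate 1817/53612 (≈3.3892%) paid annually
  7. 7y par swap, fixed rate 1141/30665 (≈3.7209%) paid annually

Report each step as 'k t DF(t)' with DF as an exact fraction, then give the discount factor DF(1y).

step 1 [1y] swap r/1=101/4899: DF=(1 − 101/4899·(0))/(1+101/4899) = 4899/5000 ≈ 0.979800
step 2 [2y] zero: DF = P = 4649/5000 ≈ 0.929800
step 3 [3y] swap r/1=495/14053: DF=(1 − 495/14053·(0.979800+0.929800))/(1+495/14053) = 901/1000 ≈ 0.901000
step 4 [4y] bond c/1=1/20: DF=(53237/50000 − 1/20·(0.979800+0.929800+0.901000))/(1+1/20) = 4401/5000 ≈ 0.880200
step 5 [5y] swap r/1=493/15143: DF=(1 − 493/15143·(0.979800+0.929800+0.901000+0.880200))/(1+493/15143) = 8521/10000 ≈ 0.852100
step 6 [6y] swap r/1=1817/53612: DF=(1 − 1817/53612·(0.979800+0.929800+0.901000+0.880200+0.852100))/(1+1817/53612) = 8183/10000 ≈ 0.818300
step 7 [7y] swap r/1=1141/30665: DF=(1 − 1141/30665·(0.979800+0.929800+0.901000+0.880200+0.852100+0.818300))/(1+1141/30665) = 3859/5000 ≈ 0.771800

1 1 4899/5000
2 2 4649/5000
3 3 901/1000
4 4 4401/5000
5 5 8521/10000
6 6 8183/10000
7 7 3859/5000
DF(1y) = 4899/5000 ≈ 0.979800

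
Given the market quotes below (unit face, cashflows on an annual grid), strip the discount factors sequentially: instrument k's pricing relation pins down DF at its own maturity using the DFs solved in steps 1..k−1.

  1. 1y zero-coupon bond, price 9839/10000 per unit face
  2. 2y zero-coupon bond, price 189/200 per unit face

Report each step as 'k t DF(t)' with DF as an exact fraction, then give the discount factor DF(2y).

step 1 [1y] zero: DF = P = 9839/10000 ≈ 0.983900
step 2 [2y] zero: DF = P = 189/200 ≈ 0.945000

1 1 9839/10000
2 2 189/200
DF(2y) = 189/200 ≈ 0.945000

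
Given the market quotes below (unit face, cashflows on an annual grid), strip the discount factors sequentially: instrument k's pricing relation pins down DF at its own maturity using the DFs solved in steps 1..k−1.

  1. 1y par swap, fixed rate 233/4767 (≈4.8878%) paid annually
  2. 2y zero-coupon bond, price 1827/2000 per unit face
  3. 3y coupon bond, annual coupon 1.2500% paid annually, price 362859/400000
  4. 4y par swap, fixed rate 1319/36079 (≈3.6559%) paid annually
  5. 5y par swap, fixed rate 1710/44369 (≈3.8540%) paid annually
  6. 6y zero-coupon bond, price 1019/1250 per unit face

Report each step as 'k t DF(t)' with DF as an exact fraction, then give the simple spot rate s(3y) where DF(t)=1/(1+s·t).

step 1 [1y] swap r/1=233/4767: DF=(1 − 233/4767·(0))/(1+233/4767) = 4767/5000 ≈ 0.953400
step 2 [2y] zero: DF = P = 1827/2000 ≈ 0.913500
step 3 [3y] bond c/1=1/80: DF=(362859/400000 − 1/80·(0.953400+0.913500))/(1+1/80) = 8729/10000 ≈ 0.872900
step 4 [4y] swap r/1=1319/36079: DF=(1 − 1319/36079·(0.953400+0.913500+0.872900))/(1+1319/36079) = 8681/10000 ≈ 0.868100
step 5 [5y] swap r/1=1710/44369: DF=(1 − 1710/44369·(0.953400+0.913500+0.872900+0.868100))/(1+1710/44369) = 829/1000 ≈ 0.829000
step 6 [6y] zero: DF = P = 1019/1250 ≈ 0.815200

1 1 4767/5000
2 2 1827/2000
3 3 8729/10000
4 4 8681/10000
5 5 829/1000
6 6 1019/1250
s(3y) = (1/(8729/10000) − 1)/(3) = 1271/26187 ≈ 4.8536%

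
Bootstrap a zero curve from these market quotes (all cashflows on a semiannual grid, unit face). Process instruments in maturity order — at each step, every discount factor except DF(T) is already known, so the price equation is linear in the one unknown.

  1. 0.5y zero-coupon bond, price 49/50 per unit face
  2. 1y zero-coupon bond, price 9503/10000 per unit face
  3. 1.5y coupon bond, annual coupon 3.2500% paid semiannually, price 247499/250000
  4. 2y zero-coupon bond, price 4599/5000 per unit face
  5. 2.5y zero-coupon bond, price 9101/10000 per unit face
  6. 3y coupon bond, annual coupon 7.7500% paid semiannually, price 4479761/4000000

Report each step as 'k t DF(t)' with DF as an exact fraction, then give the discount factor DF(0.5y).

1 1/2 49/50
2 1 9503/10000
3 3/2 9433/10000
4 2 4599/5000
5 5/2 9101/10000
6 3 9027/10000
DF(0.5y) = 49/50 ≈ 0.980000

step 1 [0.5y] zero: DF = P = 49/50 ≈ 0.980000
step 2 [1y] zero: DF = P = 9503/10000 ≈ 0.950300
step 3 [1.5y] bond c/2=13/800: DF=(247499/250000 − 13/800·(0.980000+0.950300))/(1+13/800) = 9433/10000 ≈ 0.943300
step 4 [2y] zero: DF = P = 4599/5000 ≈ 0.919800
step 5 [2.5y] zero: DF = P = 9101/10000 ≈ 0.910100
step 6 [3y] bond c/2=31/800: DF=(4479761/4000000 − 31/800·(0.980000+0.950300+0.943300+0.919800+0.910100))/(1+31/800) = 9027/10000 ≈ 0.902700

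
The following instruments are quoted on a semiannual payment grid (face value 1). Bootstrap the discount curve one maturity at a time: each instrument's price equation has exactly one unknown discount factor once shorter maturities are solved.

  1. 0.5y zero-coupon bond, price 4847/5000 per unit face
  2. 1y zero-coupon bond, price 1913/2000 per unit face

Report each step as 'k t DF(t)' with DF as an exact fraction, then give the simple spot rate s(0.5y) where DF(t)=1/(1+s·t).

1 1/2 4847/5000
2 1 1913/2000
s(0.5y) = (1/(4847/5000) − 1)/(1/2) = 306/4847 ≈ 6.3132%

step 1 [0.5y] zero: DF = P = 4847/5000 ≈ 0.969400
step 2 [1y] zero: DF = P = 1913/2000 ≈ 0.956500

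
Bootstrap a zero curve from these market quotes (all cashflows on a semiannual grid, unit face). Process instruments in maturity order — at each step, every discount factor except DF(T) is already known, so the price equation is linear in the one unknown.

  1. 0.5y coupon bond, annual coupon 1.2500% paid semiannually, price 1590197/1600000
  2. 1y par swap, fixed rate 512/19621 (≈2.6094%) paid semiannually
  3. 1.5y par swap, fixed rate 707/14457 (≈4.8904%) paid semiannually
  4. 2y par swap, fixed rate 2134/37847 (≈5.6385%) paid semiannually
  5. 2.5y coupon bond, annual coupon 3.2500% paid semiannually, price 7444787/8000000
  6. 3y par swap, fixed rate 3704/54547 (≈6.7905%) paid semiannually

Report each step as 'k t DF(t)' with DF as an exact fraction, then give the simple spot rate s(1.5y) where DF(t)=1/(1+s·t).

step 1 [0.5y] bond c/2=1/160: DF=(1590197/1600000 − 1/160·(0))/(1+1/160) = 9877/10000 ≈ 0.987700
step 2 [1y] swap r/2=256/19621: DF=(1 − 256/19621·(0.987700))/(1+256/19621) = 609/625 ≈ 0.974400
step 3 [1.5y] swap r/2=707/28914: DF=(1 − 707/28914·(0.987700+0.974400))/(1+707/28914) = 9293/10000 ≈ 0.929300
step 4 [2y] swap r/2=1067/37847: DF=(1 − 1067/37847·(0.987700+0.974400+0.929300))/(1+1067/37847) = 8933/10000 ≈ 0.893300
step 5 [2.5y] bond c/2=13/800: DF=(7444787/8000000 − 13/800·(0.987700+0.974400+0.929300+0.893300))/(1+13/800) = 1069/1250 ≈ 0.855200
step 6 [3y] swap r/2=1852/54547: DF=(1 − 1852/54547·(0.987700+0.974400+0.929300+0.893300+0.855200))/(1+1852/54547) = 2037/2500 ≈ 0.814800

1 1/2 9877/10000
2 1 609/625
3 3/2 9293/10000
4 2 8933/10000
5 5/2 1069/1250
6 3 2037/2500
s(1.5y) = (1/(9293/10000) − 1)/(3/2) = 1414/27879 ≈ 5.0719%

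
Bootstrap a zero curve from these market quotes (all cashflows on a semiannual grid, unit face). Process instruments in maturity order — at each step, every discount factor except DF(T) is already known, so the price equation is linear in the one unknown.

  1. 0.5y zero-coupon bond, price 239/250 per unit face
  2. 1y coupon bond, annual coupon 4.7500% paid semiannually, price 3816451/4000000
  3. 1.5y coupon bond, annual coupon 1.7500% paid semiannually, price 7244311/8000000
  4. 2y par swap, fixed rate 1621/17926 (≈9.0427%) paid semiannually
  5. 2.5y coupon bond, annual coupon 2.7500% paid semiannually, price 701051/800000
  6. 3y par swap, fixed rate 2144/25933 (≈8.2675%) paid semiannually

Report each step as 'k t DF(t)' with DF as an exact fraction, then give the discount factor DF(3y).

1 1/2 239/250
2 1 4549/5000
3 3/2 1763/2000
4 2 8379/10000
5 5/2 4079/5000
6 3 491/625
DF(3y) = 491/625 ≈ 0.785600

step 1 [0.5y] zero: DF = P = 239/250 ≈ 0.956000
step 2 [1y] bond c/2=19/800: DF=(3816451/4000000 − 19/800·(0.956000))/(1+19/800) = 4549/5000 ≈ 0.909800
step 3 [1.5y] bond c/2=7/800: DF=(7244311/8000000 − 7/800·(0.956000+0.909800))/(1+7/800) = 1763/2000 ≈ 0.881500
step 4 [2y] swap r/2=1621/35852: DF=(1 − 1621/35852·(0.956000+0.909800+0.881500))/(1+1621/35852) = 8379/10000 ≈ 0.837900
step 5 [2.5y] bond c/2=11/800: DF=(701051/800000 − 11/800·(0.956000+0.909800+0.881500+0.837900))/(1+11/800) = 4079/5000 ≈ 0.815800
step 6 [3y] swap r/2=1072/25933: DF=(1 − 1072/25933·(0.956000+0.909800+0.881500+0.837900+0.815800))/(1+1072/25933) = 491/625 ≈ 0.785600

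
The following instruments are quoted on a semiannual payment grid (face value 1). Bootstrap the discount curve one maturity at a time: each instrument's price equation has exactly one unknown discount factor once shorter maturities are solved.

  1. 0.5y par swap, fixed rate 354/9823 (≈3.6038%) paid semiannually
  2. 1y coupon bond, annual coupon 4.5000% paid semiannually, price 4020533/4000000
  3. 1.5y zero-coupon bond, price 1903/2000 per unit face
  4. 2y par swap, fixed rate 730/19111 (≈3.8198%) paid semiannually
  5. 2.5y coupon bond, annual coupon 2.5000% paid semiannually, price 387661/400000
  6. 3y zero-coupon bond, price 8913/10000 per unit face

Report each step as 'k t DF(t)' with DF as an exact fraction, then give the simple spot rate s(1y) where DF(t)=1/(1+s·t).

1 1/2 9823/10000
2 1 4807/5000
3 3/2 1903/2000
4 2 927/1000
5 5/2 91/100
6 3 8913/10000
s(1y) = (1/(4807/5000) − 1)/(1) = 193/4807 ≈ 4.0150%

step 1 [0.5y] swap r/2=177/9823: DF=(1 − 177/9823·(0))/(1+177/9823) = 9823/10000 ≈ 0.982300
step 2 [1y] bond c/2=9/400: DF=(4020533/4000000 − 9/400·(0.982300))/(1+9/400) = 4807/5000 ≈ 0.961400
step 3 [1.5y] zero: DF = P = 1903/2000 ≈ 0.951500
step 4 [2y] swap r/2=365/19111: DF=(1 − 365/19111·(0.982300+0.961400+0.951500))/(1+365/19111) = 927/1000 ≈ 0.927000
step 5 [2.5y] bond c/2=1/80: DF=(387661/400000 − 1/80·(0.982300+0.961400+0.951500+0.927000))/(1+1/80) = 91/100 ≈ 0.910000
step 6 [3y] zero: DF = P = 8913/10000 ≈ 0.891300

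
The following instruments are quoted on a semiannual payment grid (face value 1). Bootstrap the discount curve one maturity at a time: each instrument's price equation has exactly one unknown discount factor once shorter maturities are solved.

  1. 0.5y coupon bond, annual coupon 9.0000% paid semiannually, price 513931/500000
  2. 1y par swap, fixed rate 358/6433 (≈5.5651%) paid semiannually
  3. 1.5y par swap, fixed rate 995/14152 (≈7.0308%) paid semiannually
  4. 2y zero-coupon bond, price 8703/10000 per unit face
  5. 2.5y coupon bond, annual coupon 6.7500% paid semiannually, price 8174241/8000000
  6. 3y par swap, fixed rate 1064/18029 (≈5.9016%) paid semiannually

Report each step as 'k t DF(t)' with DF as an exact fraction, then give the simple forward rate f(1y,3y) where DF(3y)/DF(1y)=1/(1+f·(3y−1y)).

step 1 [0.5y] bond c/2=9/200: DF=(513931/500000 − 9/200·(0))/(1+9/200) = 2459/2500 ≈ 0.983600
step 2 [1y] swap r/2=179/6433: DF=(1 − 179/6433·(0.983600))/(1+179/6433) = 9463/10000 ≈ 0.946300
step 3 [1.5y] swap r/2=995/28304: DF=(1 − 995/28304·(0.983600+0.946300))/(1+995/28304) = 1801/2000 ≈ 0.900500
step 4 [2y] zero: DF = P = 8703/10000 ≈ 0.870300
step 5 [2.5y] bond c/2=27/800: DF=(8174241/8000000 − 27/800·(0.983600+0.946300+0.900500+0.870300))/(1+27/800) = 2169/2500 ≈ 0.867600
step 6 [3y] swap r/2=532/18029: DF=(1 − 532/18029·(0.983600+0.946300+0.900500+0.870300+0.867600))/(1+532/18029) = 2101/2500 ≈ 0.840400

1 1/2 2459/2500
2 1 9463/10000
3 3/2 1801/2000
4 2 8703/10000
5 5/2 2169/2500
6 3 2101/2500
f(1y,3y) = ((9463/10000)/(2101/2500) − 1)/(2) = 1059/16808 ≈ 6.3006%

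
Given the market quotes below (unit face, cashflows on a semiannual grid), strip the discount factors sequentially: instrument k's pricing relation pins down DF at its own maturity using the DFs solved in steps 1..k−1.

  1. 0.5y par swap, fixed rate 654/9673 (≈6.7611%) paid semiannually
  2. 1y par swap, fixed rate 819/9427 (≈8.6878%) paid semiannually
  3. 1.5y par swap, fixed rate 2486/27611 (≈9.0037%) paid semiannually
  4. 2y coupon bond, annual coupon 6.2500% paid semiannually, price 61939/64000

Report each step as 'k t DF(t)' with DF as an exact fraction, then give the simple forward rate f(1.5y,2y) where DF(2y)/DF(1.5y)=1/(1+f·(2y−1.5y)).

1 1/2 9673/10000
2 1 9181/10000
3 3/2 8757/10000
4 2 2137/2500
f(1.5y,2y) = ((8757/10000)/(2137/2500) − 1)/(1/2) = 209/4274 ≈ 4.8900%

step 1 [0.5y] swap r/2=327/9673: DF=(1 − 327/9673·(0))/(1+327/9673) = 9673/10000 ≈ 0.967300
step 2 [1y] swap r/2=819/18854: DF=(1 − 819/18854·(0.967300))/(1+819/18854) = 9181/10000 ≈ 0.918100
step 3 [1.5y] swap r/2=1243/27611: DF=(1 − 1243/27611·(0.967300+0.918100))/(1+1243/27611) = 8757/10000 ≈ 0.875700
step 4 [2y] bond c/2=1/32: DF=(61939/64000 − 1/32·(0.967300+0.918100+0.875700))/(1+1/32) = 2137/2500 ≈ 0.854800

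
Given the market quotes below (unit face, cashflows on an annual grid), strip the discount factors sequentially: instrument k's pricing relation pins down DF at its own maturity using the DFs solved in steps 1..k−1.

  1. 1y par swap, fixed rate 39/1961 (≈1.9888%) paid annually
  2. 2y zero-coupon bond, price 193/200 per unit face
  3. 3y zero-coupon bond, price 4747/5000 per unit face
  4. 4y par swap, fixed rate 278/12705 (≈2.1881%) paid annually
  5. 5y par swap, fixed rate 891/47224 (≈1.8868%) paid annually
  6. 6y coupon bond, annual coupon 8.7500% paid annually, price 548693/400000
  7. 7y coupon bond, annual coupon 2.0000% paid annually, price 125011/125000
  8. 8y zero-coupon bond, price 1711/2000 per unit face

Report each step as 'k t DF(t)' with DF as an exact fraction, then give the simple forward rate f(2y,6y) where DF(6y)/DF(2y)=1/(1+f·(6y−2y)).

1 1 1961/2000
2 2 193/200
3 3 4747/5000
4 4 4583/5000
5 5 9109/10000
6 6 4407/5000
7 7 4353/5000
8 8 1711/2000
f(2y,6y) = ((193/200)/(4407/5000) − 1)/(4) = 209/8814 ≈ 2.3712%

step 1 [1y] swap r/1=39/1961: DF=(1 − 39/1961·(0))/(1+39/1961) = 1961/2000 ≈ 0.980500
step 2 [2y] zero: DF = P = 193/200 ≈ 0.965000
step 3 [3y] zero: DF = P = 4747/5000 ≈ 0.949400
step 4 [4y] swap r/1=278/12705: DF=(1 − 278/12705·(0.980500+0.965000+0.949400))/(1+278/12705) = 4583/5000 ≈ 0.916600
step 5 [5y] swap r/1=891/47224: DF=(1 − 891/47224·(0.980500+0.965000+0.949400+0.916600))/(1+891/47224) = 9109/10000 ≈ 0.910900
step 6 [6y] bond c/1=7/80: DF=(548693/400000 − 7/80·(0.980500+0.965000+0.949400+0.916600+0.910900))/(1+7/80) = 4407/5000 ≈ 0.881400
step 7 [7y] bond c/1=1/50: DF=(125011/125000 − 1/50·(0.980500+0.965000+0.949400+0.916600+0.910900+0.881400))/(1+1/50) = 4353/5000 ≈ 0.870600
step 8 [8y] zero: DF = P = 1711/2000 ≈ 0.855500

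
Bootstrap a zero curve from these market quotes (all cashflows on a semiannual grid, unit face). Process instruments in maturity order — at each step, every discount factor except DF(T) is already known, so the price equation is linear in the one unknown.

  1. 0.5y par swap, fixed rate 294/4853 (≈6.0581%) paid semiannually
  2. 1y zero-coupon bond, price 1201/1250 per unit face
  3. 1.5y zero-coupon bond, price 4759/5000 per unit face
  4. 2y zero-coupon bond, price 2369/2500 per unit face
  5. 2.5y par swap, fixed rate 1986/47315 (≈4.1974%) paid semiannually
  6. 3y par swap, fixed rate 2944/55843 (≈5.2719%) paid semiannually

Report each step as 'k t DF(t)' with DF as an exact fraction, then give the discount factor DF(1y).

1 1/2 4853/5000
2 1 1201/1250
3 3/2 4759/5000
4 2 2369/2500
5 5/2 9007/10000
6 3 533/625
DF(1y) = 1201/1250 ≈ 0.960800

step 1 [0.5y] swap r/2=147/4853: DF=(1 − 147/4853·(0))/(1+147/4853) = 4853/5000 ≈ 0.970600
step 2 [1y] zero: DF = P = 1201/1250 ≈ 0.960800
step 3 [1.5y] zero: DF = P = 4759/5000 ≈ 0.951800
step 4 [2y] zero: DF = P = 2369/2500 ≈ 0.947600
step 5 [2.5y] swap r/2=993/47315: DF=(1 − 993/47315·(0.970600+0.960800+0.951800+0.947600))/(1+993/47315) = 9007/10000 ≈ 0.900700
step 6 [3y] swap r/2=1472/55843: DF=(1 − 1472/55843·(0.970600+0.960800+0.951800+0.947600+0.900700))/(1+1472/55843) = 533/625 ≈ 0.852800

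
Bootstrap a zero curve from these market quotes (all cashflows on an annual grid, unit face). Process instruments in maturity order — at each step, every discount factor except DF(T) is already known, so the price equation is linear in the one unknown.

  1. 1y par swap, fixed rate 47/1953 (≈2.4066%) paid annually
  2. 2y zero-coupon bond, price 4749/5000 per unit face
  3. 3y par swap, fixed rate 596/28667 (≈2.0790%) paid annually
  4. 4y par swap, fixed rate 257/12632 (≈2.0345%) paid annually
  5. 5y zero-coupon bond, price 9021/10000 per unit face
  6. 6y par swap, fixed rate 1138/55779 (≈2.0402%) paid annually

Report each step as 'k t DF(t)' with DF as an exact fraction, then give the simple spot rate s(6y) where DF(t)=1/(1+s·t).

step 1 [1y] swap r/1=47/1953: DF=(1 − 47/1953·(0))/(1+47/1953) = 1953/2000 ≈ 0.976500
step 2 [2y] zero: DF = P = 4749/5000 ≈ 0.949800
step 3 [3y] swap r/1=596/28667: DF=(1 − 596/28667·(0.976500+0.949800))/(1+596/28667) = 2351/2500 ≈ 0.940400
step 4 [4y] swap r/1=257/12632: DF=(1 − 257/12632·(0.976500+0.949800+0.940400))/(1+257/12632) = 9229/10000 ≈ 0.922900
step 5 [5y] zero: DF = P = 9021/10000 ≈ 0.902100
step 6 [6y] swap r/1=1138/55779: DF=(1 − 1138/55779·(0.976500+0.949800+0.940400+0.922900+0.902100))/(1+1138/55779) = 4431/5000 ≈ 0.886200

1 1 1953/2000
2 2 4749/5000
3 3 2351/2500
4 4 9229/10000
5 5 9021/10000
6 6 4431/5000
s(6y) = (1/(4431/5000) − 1)/(6) = 569/26586 ≈ 2.1402%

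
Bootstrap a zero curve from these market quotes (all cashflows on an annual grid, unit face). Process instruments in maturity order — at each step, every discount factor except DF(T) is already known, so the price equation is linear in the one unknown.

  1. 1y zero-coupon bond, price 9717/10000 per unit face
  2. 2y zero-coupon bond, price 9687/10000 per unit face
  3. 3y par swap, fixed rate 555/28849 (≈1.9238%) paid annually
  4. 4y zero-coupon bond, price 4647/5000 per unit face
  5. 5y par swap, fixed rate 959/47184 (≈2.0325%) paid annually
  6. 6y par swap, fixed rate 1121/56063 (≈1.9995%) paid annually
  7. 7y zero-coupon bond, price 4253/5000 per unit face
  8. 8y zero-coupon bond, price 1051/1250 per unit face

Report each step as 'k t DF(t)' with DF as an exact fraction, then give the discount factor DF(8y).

1 1 9717/10000
2 2 9687/10000
3 3 1889/2000
4 4 4647/5000
5 5 9041/10000
6 6 8879/10000
7 7 4253/5000
8 8 1051/1250
DF(8y) = 1051/1250 ≈ 0.840800

step 1 [1y] zero: DF = P = 9717/10000 ≈ 0.971700
step 2 [2y] zero: DF = P = 9687/10000 ≈ 0.968700
step 3 [3y] swap r/1=555/28849: DF=(1 − 555/28849·(0.971700+0.968700))/(1+555/28849) = 1889/2000 ≈ 0.944500
step 4 [4y] zero: DF = P = 4647/5000 ≈ 0.929400
step 5 [5y] swap r/1=959/47184: DF=(1 − 959/47184·(0.971700+0.968700+0.944500+0.929400))/(1+959/47184) = 9041/10000 ≈ 0.904100
step 6 [6y] swap r/1=1121/56063: DF=(1 − 1121/56063·(0.971700+0.968700+0.944500+0.929400+0.904100))/(1+1121/56063) = 8879/10000 ≈ 0.887900
step 7 [7y] zero: DF = P = 4253/5000 ≈ 0.850600
step 8 [8y] zero: DF = P = 1051/1250 ≈ 0.840800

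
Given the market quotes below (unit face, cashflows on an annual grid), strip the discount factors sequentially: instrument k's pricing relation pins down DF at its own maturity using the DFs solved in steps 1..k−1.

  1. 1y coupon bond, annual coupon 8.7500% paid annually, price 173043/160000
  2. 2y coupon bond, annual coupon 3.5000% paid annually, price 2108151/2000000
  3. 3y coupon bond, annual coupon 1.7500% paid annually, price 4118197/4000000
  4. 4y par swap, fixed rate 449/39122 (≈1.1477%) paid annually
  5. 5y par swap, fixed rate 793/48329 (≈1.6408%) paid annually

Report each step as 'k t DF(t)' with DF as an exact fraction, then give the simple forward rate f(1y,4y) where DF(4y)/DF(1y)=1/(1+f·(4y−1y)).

step 1 [1y] bond c/1=7/80: DF=(173043/160000 − 7/80·(0))/(1+7/80) = 1989/2000 ≈ 0.994500
step 2 [2y] bond c/1=7/200: DF=(2108151/2000000 − 7/200·(0.994500))/(1+7/200) = 1231/1250 ≈ 0.984800
step 3 [3y] bond c/1=7/400: DF=(4118197/4000000 − 7/400·(0.994500+0.984800))/(1+7/400) = 4889/5000 ≈ 0.977800
step 4 [4y] swap r/1=449/39122: DF=(1 − 449/39122·(0.994500+0.984800+0.977800))/(1+449/39122) = 9551/10000 ≈ 0.955100
step 5 [5y] swap r/1=793/48329: DF=(1 − 793/48329·(0.994500+0.984800+0.977800+0.955100))/(1+793/48329) = 9207/10000 ≈ 0.920700

1 1 1989/2000
2 2 1231/1250
3 3 4889/5000
4 4 9551/10000
5 5 9207/10000
f(1y,4y) = ((1989/2000)/(9551/10000) − 1)/(3) = 394/28653 ≈ 1.3751%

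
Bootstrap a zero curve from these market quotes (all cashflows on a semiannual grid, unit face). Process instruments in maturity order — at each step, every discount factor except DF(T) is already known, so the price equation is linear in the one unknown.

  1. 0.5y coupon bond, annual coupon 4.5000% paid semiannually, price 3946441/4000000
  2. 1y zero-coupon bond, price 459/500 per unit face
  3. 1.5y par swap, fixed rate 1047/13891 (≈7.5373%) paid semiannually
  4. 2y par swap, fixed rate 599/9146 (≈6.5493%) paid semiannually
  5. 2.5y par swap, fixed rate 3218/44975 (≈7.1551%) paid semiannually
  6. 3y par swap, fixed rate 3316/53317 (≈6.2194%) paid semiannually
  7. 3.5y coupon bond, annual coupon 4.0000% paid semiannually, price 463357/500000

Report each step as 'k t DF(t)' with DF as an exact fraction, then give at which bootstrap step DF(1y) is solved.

step 1 [0.5y] bond c/2=9/400: DF=(3946441/4000000 − 9/400·(0))/(1+9/400) = 9649/10000 ≈ 0.964900
step 2 [1y] zero: DF = P = 459/500 ≈ 0.918000
step 3 [1.5y] swap r/2=1047/27782: DF=(1 − 1047/27782·(0.964900+0.918000))/(1+1047/27782) = 8953/10000 ≈ 0.895300
step 4 [2y] swap r/2=599/18292: DF=(1 − 599/18292·(0.964900+0.918000+0.895300))/(1+599/18292) = 4401/5000 ≈ 0.880200
step 5 [2.5y] swap r/2=1609/44975: DF=(1 − 1609/44975·(0.964900+0.918000+0.895300+0.880200))/(1+1609/44975) = 8391/10000 ≈ 0.839100
step 6 [3y] swap r/2=1658/53317: DF=(1 − 1658/53317·(0.964900+0.918000+0.895300+0.880200+0.839100))/(1+1658/53317) = 4171/5000 ≈ 0.834200
step 7 [3.5y] bond c/2=1/50: DF=(463357/500000 − 1/50·(0.964900+0.918000+0.895300+0.880200+0.839100+0.834200))/(1+1/50) = 201/250 ≈ 0.804000

1 1/2 9649/10000
2 1 459/500
3 3/2 8953/10000
4 2 4401/5000
5 5/2 8391/10000
6 3 4171/5000
7 7/2 201/250
DF(1y) is solved at step 2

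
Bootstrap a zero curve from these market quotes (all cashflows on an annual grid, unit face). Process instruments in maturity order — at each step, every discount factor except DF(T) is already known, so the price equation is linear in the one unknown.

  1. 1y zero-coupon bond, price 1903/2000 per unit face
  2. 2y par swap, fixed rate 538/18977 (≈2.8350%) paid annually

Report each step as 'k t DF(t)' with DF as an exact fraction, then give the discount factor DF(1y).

1 1 1903/2000
2 2 4731/5000
DF(1y) = 1903/2000 ≈ 0.951500

step 1 [1y] zero: DF = P = 1903/2000 ≈ 0.951500
step 2 [2y] swap r/1=538/18977: DF=(1 − 538/18977·(0.951500))/(1+538/18977) = 4731/5000 ≈ 0.946200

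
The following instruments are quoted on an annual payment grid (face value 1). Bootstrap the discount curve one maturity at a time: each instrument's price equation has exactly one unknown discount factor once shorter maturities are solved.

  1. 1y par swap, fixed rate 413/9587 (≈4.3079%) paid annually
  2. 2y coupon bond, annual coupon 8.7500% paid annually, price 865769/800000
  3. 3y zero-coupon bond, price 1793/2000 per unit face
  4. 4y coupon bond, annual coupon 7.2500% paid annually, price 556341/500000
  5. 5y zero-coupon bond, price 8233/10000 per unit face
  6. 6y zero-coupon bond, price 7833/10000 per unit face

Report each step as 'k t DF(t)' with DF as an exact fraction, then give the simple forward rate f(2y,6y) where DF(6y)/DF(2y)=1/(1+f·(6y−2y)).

1 1 9587/10000
2 2 459/500
3 3 1793/2000
4 4 17/20
5 5 8233/10000
6 6 7833/10000
f(2y,6y) = ((459/500)/(7833/10000) − 1)/(4) = 449/10444 ≈ 4.2991%

step 1 [1y] swap r/1=413/9587: DF=(1 − 413/9587·(0))/(1+413/9587) = 9587/10000 ≈ 0.958700
step 2 [2y] bond c/1=7/80: DF=(865769/800000 − 7/80·(0.958700))/(1+7/80) = 459/500 ≈ 0.918000
step 3 [3y] zero: DF = P = 1793/2000 ≈ 0.896500
step 4 [4y] bond c/1=29/400: DF=(556341/500000 − 29/400·(0.958700+0.918000+0.896500))/(1+29/400) = 17/20 ≈ 0.850000
step 5 [5y] zero: DF = P = 8233/10000 ≈ 0.823300
step 6 [6y] zero: DF = P = 7833/10000 ≈ 0.783300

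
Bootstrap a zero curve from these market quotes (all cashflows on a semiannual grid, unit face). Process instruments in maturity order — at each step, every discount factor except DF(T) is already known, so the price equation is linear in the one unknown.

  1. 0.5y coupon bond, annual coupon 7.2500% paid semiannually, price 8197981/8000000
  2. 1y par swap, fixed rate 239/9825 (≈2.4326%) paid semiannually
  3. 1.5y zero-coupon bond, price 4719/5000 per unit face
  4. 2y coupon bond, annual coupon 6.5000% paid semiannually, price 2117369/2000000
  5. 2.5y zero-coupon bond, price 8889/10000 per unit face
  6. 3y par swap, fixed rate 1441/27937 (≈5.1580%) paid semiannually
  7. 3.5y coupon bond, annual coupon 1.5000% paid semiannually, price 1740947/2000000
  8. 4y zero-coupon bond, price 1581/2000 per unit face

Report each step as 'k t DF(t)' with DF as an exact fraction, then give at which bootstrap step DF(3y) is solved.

step 1 [0.5y] bond c/2=29/800: DF=(8197981/8000000 − 29/800·(0))/(1+29/800) = 9889/10000 ≈ 0.988900
step 2 [1y] swap r/2=239/19650: DF=(1 − 239/19650·(0.988900))/(1+239/19650) = 9761/10000 ≈ 0.976100
step 3 [1.5y] zero: DF = P = 4719/5000 ≈ 0.943800
step 4 [2y] bond c/2=13/400: DF=(2117369/2000000 − 13/400·(0.988900+0.976100+0.943800))/(1+13/400) = 4669/5000 ≈ 0.933800
step 5 [2.5y] zero: DF = P = 8889/10000 ≈ 0.888900
step 6 [3y] swap r/2=1441/55874: DF=(1 − 1441/55874·(0.988900+0.976100+0.943800+0.933800+0.888900))/(1+1441/55874) = 8559/10000 ≈ 0.855900
step 7 [3.5y] bond c/2=3/400: DF=(1740947/2000000 − 3/400·(0.988900+0.976100+0.943800+0.933800+0.888900+0.855900))/(1+3/400) = 514/625 ≈ 0.822400
step 8 [4y] zero: DF = P = 1581/2000 ≈ 0.790500

1 1/2 9889/10000
2 1 9761/10000
3 3/2 4719/5000
4 2 4669/5000
5 5/2 8889/10000
6 3 8559/10000
7 7/2 514/625
8 4 1581/2000
DF(3y) is solved at step 6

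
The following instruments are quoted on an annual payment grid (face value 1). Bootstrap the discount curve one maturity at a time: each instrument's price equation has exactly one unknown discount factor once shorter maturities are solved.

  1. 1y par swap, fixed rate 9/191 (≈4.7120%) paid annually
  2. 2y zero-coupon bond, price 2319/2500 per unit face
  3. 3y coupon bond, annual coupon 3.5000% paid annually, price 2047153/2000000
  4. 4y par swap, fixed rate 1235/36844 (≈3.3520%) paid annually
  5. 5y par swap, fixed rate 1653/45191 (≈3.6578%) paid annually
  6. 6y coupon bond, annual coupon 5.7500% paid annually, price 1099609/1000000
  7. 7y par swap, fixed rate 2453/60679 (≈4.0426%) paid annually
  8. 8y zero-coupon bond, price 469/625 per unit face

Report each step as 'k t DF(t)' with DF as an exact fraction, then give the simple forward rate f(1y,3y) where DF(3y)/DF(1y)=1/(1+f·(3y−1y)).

1 1 191/200
2 2 2319/2500
3 3 9253/10000
4 4 1753/2000
5 5 8347/10000
6 6 7941/10000
7 7 7547/10000
8 8 469/625
f(1y,3y) = ((191/200)/(9253/10000) − 1)/(2) = 297/18506 ≈ 1.6049%

step 1 [1y] swap r/1=9/191: DF=(1 − 9/191·(0))/(1+9/191) = 191/200 ≈ 0.955000
step 2 [2y] zero: DF = P = 2319/2500 ≈ 0.927600
step 3 [3y] bond c/1=7/200: DF=(2047153/2000000 − 7/200·(0.955000+0.927600))/(1+7/200) = 9253/10000 ≈ 0.925300
step 4 [4y] swap r/1=1235/36844: DF=(1 − 1235/36844·(0.955000+0.927600+0.925300))/(1+1235/36844) = 1753/2000 ≈ 0.876500
step 5 [5y] swap r/1=1653/45191: DF=(1 − 1653/45191·(0.955000+0.927600+0.925300+0.876500))/(1+1653/45191) = 8347/10000 ≈ 0.834700
step 6 [6y] bond c/1=23/400: DF=(1099609/1000000 − 23/400·(0.955000+0.927600+0.925300+0.876500+0.834700))/(1+23/400) = 7941/10000 ≈ 0.794100
step 7 [7y] swap r/1=2453/60679: DF=(1 − 2453/60679·(0.955000+0.927600+0.925300+0.876500+0.834700+0.794100))/(1+2453/60679) = 7547/10000 ≈ 0.754700
step 8 [8y] zero: DF = P = 469/625 ≈ 0.750400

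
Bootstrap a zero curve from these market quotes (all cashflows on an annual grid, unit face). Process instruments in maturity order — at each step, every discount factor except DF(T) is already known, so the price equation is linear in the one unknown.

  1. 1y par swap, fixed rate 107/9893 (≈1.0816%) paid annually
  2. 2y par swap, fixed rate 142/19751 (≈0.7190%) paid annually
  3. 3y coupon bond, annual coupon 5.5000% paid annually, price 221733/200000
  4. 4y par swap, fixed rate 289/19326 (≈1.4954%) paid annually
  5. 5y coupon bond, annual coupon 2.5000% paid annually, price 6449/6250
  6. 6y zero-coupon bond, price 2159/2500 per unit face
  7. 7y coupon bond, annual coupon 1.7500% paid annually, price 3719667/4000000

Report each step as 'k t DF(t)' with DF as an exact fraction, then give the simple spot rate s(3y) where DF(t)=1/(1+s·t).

1 1 9893/10000
2 2 4929/5000
3 3 9479/10000
4 4 4711/5000
5 5 2281/2500
6 6 2159/2500
7 7 8169/10000
s(3y) = (1/(9479/10000) − 1)/(3) = 521/28437 ≈ 1.8321%

step 1 [1y] swap r/1=107/9893: DF=(1 − 107/9893·(0))/(1+107/9893) = 9893/10000 ≈ 0.989300
step 2 [2y] swap r/1=142/19751: DF=(1 − 142/19751·(0.989300))/(1+142/19751) = 4929/5000 ≈ 0.985800
step 3 [3y] bond c/1=11/200: DF=(221733/200000 − 11/200·(0.989300+0.985800))/(1+11/200) = 9479/10000 ≈ 0.947900
step 4 [4y] swap r/1=289/19326: DF=(1 − 289/19326·(0.989300+0.985800+0.947900))/(1+289/19326) = 4711/5000 ≈ 0.942200
step 5 [5y] bond c/1=1/40: DF=(6449/6250 − 1/40·(0.989300+0.985800+0.947900+0.942200))/(1+1/40) = 2281/2500 ≈ 0.912400
step 6 [6y] zero: DF = P = 2159/2500 ≈ 0.863600
step 7 [7y] bond c/1=7/400: DF=(3719667/4000000 − 7/400·(0.989300+0.985800+0.947900+0.942200+0.912400+0.863600))/(1+7/400) = 8169/10000 ≈ 0.816900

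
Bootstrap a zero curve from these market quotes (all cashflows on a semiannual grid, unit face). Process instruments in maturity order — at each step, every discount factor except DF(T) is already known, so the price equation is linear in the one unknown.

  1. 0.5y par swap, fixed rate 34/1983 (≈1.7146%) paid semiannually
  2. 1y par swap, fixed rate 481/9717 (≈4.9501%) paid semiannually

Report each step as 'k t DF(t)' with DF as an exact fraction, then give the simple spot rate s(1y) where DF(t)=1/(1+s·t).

1 1/2 1983/2000
2 1 9519/10000
s(1y) = (1/(9519/10000) − 1)/(1) = 481/9519 ≈ 5.0531%

step 1 [0.5y] swap r/2=17/1983: DF=(1 − 17/1983·(0))/(1+17/1983) = 1983/2000 ≈ 0.991500
step 2 [1y] swap r/2=481/19434: DF=(1 − 481/19434·(0.991500))/(1+481/19434) = 9519/10000 ≈ 0.951900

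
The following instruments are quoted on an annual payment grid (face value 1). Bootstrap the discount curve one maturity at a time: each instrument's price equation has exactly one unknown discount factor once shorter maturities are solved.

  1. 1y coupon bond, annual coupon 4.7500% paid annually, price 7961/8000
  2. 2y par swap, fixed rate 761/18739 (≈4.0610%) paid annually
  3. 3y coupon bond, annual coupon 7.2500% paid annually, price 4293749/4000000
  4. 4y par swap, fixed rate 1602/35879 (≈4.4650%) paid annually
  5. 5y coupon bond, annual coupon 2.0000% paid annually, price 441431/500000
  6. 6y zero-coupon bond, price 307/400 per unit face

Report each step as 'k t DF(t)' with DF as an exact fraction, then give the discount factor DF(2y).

step 1 [1y] bond c/1=19/400: DF=(7961/8000 − 19/400·(0))/(1+19/400) = 19/20 ≈ 0.950000
step 2 [2y] swap r/1=761/18739: DF=(1 − 761/18739·(0.950000))/(1+761/18739) = 9239/10000 ≈ 0.923900
step 3 [3y] bond c/1=29/400: DF=(4293749/4000000 − 29/400·(0.950000+0.923900))/(1+29/400) = 4371/5000 ≈ 0.874200
step 4 [4y] swap r/1=1602/35879: DF=(1 − 1602/35879·(0.950000+0.923900+0.874200))/(1+1602/35879) = 4199/5000 ≈ 0.839800
step 5 [5y] bond c/1=1/50: DF=(441431/500000 − 1/50·(0.950000+0.923900+0.874200+0.839800))/(1+1/50) = 497/625 ≈ 0.795200
step 6 [6y] zero: DF = P = 307/400 ≈ 0.767500

1 1 19/20
2 2 9239/10000
3 3 4371/5000
4 4 4199/5000
5 5 497/625
6 6 307/400
DF(2y) = 9239/10000 ≈ 0.923900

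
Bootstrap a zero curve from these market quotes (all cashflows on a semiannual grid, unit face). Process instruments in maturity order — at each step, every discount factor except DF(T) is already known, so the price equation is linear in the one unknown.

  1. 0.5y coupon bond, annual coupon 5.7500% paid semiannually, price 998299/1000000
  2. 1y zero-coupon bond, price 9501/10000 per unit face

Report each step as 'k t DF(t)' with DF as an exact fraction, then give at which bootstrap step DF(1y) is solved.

step 1 [0.5y] bond c/2=23/800: DF=(998299/1000000 − 23/800·(0))/(1+23/800) = 1213/1250 ≈ 0.970400
step 2 [1y] zero: DF = P = 9501/10000 ≈ 0.950100

1 1/2 1213/1250
2 1 9501/10000
DF(1y) is solved at step 2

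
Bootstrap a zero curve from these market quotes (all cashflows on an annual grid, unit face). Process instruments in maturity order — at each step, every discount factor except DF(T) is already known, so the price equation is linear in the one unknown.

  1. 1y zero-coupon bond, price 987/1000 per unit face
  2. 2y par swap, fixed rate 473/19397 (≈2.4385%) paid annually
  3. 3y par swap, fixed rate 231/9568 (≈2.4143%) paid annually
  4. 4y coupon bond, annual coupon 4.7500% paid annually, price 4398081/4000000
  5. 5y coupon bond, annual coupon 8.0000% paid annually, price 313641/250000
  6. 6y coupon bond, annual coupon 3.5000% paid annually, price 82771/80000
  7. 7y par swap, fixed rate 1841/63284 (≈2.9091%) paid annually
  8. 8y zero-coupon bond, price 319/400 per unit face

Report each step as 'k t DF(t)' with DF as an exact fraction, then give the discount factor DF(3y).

step 1 [1y] zero: DF = P = 987/1000 ≈ 0.987000
step 2 [2y] swap r/1=473/19397: DF=(1 − 473/19397·(0.987000))/(1+473/19397) = 9527/10000 ≈ 0.952700
step 3 [3y] swap r/1=231/9568: DF=(1 − 231/9568·(0.987000+0.952700))/(1+231/9568) = 9307/10000 ≈ 0.930700
step 4 [4y] bond c/1=19/400: DF=(4398081/4000000 − 19/400·(0.987000+0.952700+0.930700))/(1+19/400) = 1839/2000 ≈ 0.919500
step 5 [5y] bond c/1=2/25: DF=(313641/250000 − 2/25·(0.987000+0.952700+0.930700+0.919500))/(1+2/25) = 8809/10000 ≈ 0.880900
step 6 [6y] bond c/1=7/200: DF=(82771/80000 − 7/200·(0.987000+0.952700+0.930700+0.919500+0.880900))/(1+7/200) = 8417/10000 ≈ 0.841700
step 7 [7y] swap r/1=1841/63284: DF=(1 − 1841/63284·(0.987000+0.952700+0.930700+0.919500+0.880900+0.841700))/(1+1841/63284) = 8159/10000 ≈ 0.815900
step 8 [8y] zero: DF = P = 319/400 ≈ 0.797500

1 1 987/1000
2 2 9527/10000
3 3 9307/10000
4 4 1839/2000
5 5 8809/10000
6 6 8417/10000
7 7 8159/10000
8 8 319/400
DF(3y) = 9307/10000 ≈ 0.930700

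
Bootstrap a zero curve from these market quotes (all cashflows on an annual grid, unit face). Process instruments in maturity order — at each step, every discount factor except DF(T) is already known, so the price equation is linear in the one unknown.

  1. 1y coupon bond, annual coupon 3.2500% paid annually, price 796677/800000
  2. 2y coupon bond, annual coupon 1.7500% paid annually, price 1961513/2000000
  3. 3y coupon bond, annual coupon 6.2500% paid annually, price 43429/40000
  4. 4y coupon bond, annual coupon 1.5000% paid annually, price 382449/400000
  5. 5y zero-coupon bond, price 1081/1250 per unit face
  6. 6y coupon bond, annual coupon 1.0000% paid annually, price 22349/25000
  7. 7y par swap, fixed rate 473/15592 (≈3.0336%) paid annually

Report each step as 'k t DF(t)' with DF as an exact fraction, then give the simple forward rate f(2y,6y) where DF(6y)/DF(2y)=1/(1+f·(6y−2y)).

step 1 [1y] bond c/1=13/400: DF=(796677/800000 − 13/400·(0))/(1+13/400) = 1929/2000 ≈ 0.964500
step 2 [2y] bond c/1=7/400: DF=(1961513/2000000 − 7/400·(0.964500))/(1+7/400) = 9473/10000 ≈ 0.947300
step 3 [3y] bond c/1=1/16: DF=(43429/40000 − 1/16·(0.964500+0.947300))/(1+1/16) = 4547/5000 ≈ 0.909400
step 4 [4y] bond c/1=3/200: DF=(382449/400000 − 3/200·(0.964500+0.947300+0.909400))/(1+3/200) = 9003/10000 ≈ 0.900300
step 5 [5y] zero: DF = P = 1081/1250 ≈ 0.864800
step 6 [6y] bond c/1=1/100: DF=(22349/25000 − 1/100·(0.964500+0.947300+0.909400+0.900300+0.864800))/(1+1/100) = 8397/10000 ≈ 0.839700
step 7 [7y] swap r/1=473/15592: DF=(1 − 473/15592·(0.964500+0.947300+0.909400+0.900300+0.864800+0.839700))/(1+473/15592) = 2027/2500 ≈ 0.810800

1 1 1929/2000
2 2 9473/10000
3 3 4547/5000
4 4 9003/10000
5 5 1081/1250
6 6 8397/10000
7 7 2027/2500
f(2y,6y) = ((9473/10000)/(8397/10000) − 1)/(4) = 269/8397 ≈ 3.2035%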